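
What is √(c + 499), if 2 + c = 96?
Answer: √593 ≈ 24.352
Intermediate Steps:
c = 94 (c = -2 + 96 = 94)
√(c + 499) = √(94 + 499) = √593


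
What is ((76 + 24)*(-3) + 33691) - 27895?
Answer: 5496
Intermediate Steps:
((76 + 24)*(-3) + 33691) - 27895 = (100*(-3) + 33691) - 27895 = (-300 + 33691) - 27895 = 33391 - 27895 = 5496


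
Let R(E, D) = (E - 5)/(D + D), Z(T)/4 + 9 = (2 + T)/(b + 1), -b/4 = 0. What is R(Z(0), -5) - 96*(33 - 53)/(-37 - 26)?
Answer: -5707/210 ≈ -27.176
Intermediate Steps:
b = 0 (b = -4*0 = 0)
Z(T) = -28 + 4*T (Z(T) = -36 + 4*((2 + T)/(0 + 1)) = -36 + 4*((2 + T)/1) = -36 + 4*((2 + T)*1) = -36 + 4*(2 + T) = -36 + (8 + 4*T) = -28 + 4*T)
R(E, D) = (-5 + E)/(2*D) (R(E, D) = (-5 + E)/((2*D)) = (-5 + E)*(1/(2*D)) = (-5 + E)/(2*D))
R(Z(0), -5) - 96*(33 - 53)/(-37 - 26) = (½)*(-5 + (-28 + 4*0))/(-5) - 96*(33 - 53)/(-37 - 26) = (½)*(-⅕)*(-5 + (-28 + 0)) - (-1920)/(-63) = (½)*(-⅕)*(-5 - 28) - (-1920)*(-1)/63 = (½)*(-⅕)*(-33) - 96*20/63 = 33/10 - 640/21 = -5707/210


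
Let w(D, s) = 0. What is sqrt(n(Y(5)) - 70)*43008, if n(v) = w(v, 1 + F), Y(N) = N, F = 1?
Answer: 43008*I*sqrt(70) ≈ 3.5983e+5*I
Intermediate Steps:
n(v) = 0
sqrt(n(Y(5)) - 70)*43008 = sqrt(0 - 70)*43008 = sqrt(-70)*43008 = (I*sqrt(70))*43008 = 43008*I*sqrt(70)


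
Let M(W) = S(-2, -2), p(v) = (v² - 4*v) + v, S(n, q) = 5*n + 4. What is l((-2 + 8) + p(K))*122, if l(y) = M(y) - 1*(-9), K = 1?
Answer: 366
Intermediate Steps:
S(n, q) = 4 + 5*n
p(v) = v² - 3*v
M(W) = -6 (M(W) = 4 + 5*(-2) = 4 - 10 = -6)
l(y) = 3 (l(y) = -6 - 1*(-9) = -6 + 9 = 3)
l((-2 + 8) + p(K))*122 = 3*122 = 366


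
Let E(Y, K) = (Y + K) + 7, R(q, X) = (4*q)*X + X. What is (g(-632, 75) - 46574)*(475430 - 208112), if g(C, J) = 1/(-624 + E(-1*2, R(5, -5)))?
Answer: -4506924942243/362 ≈ -1.2450e+10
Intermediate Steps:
R(q, X) = X + 4*X*q (R(q, X) = 4*X*q + X = X + 4*X*q)
E(Y, K) = 7 + K + Y (E(Y, K) = (K + Y) + 7 = 7 + K + Y)
g(C, J) = -1/724 (g(C, J) = 1/(-624 + (7 - 5*(1 + 4*5) - 1*2)) = 1/(-624 + (7 - 5*(1 + 20) - 2)) = 1/(-624 + (7 - 5*21 - 2)) = 1/(-624 + (7 - 105 - 2)) = 1/(-624 - 100) = 1/(-724) = -1/724)
(g(-632, 75) - 46574)*(475430 - 208112) = (-1/724 - 46574)*(475430 - 208112) = -33719577/724*267318 = -4506924942243/362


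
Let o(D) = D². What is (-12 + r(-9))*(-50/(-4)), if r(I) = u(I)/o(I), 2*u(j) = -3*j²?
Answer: -675/4 ≈ -168.75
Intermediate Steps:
u(j) = -3*j²/2 (u(j) = (-3*j²)/2 = -3*j²/2)
r(I) = -3/2 (r(I) = (-3*I²/2)/(I²) = (-3*I²/2)/I² = -3/2)
(-12 + r(-9))*(-50/(-4)) = (-12 - 3/2)*(-50/(-4)) = -(-675)*(-1)/4 = -27/2*25/2 = -675/4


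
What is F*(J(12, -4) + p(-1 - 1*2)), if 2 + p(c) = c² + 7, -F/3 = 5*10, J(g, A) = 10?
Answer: -3600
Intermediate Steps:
F = -150 (F = -15*10 = -3*50 = -150)
p(c) = 5 + c² (p(c) = -2 + (c² + 7) = -2 + (7 + c²) = 5 + c²)
F*(J(12, -4) + p(-1 - 1*2)) = -150*(10 + (5 + (-1 - 1*2)²)) = -150*(10 + (5 + (-1 - 2)²)) = -150*(10 + (5 + (-3)²)) = -150*(10 + (5 + 9)) = -150*(10 + 14) = -150*24 = -3600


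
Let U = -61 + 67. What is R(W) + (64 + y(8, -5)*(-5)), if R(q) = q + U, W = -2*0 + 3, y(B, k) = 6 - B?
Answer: 83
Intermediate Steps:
W = 3 (W = 0 + 3 = 3)
U = 6
R(q) = 6 + q (R(q) = q + 6 = 6 + q)
R(W) + (64 + y(8, -5)*(-5)) = (6 + 3) + (64 + (6 - 1*8)*(-5)) = 9 + (64 + (6 - 8)*(-5)) = 9 + (64 - 2*(-5)) = 9 + (64 + 10) = 9 + 74 = 83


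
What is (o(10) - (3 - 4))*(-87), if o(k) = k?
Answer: -957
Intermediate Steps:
(o(10) - (3 - 4))*(-87) = (10 - (3 - 4))*(-87) = (10 - 1*(-1))*(-87) = (10 + 1)*(-87) = 11*(-87) = -957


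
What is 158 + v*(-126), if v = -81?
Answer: 10364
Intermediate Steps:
158 + v*(-126) = 158 - 81*(-126) = 158 + 10206 = 10364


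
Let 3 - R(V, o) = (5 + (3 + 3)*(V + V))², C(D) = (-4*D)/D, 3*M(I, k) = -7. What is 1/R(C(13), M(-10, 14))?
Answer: -1/1846 ≈ -0.00054171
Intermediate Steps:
M(I, k) = -7/3 (M(I, k) = (⅓)*(-7) = -7/3)
C(D) = -4
R(V, o) = 3 - (5 + 12*V)² (R(V, o) = 3 - (5 + (3 + 3)*(V + V))² = 3 - (5 + 6*(2*V))² = 3 - (5 + 12*V)²)
1/R(C(13), M(-10, 14)) = 1/(3 - (5 + 12*(-4))²) = 1/(3 - (5 - 48)²) = 1/(3 - 1*(-43)²) = 1/(3 - 1*1849) = 1/(3 - 1849) = 1/(-1846) = -1/1846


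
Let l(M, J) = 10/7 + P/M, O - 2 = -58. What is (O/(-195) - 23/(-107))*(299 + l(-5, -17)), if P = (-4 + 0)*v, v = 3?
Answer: 37015241/243425 ≈ 152.06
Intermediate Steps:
O = -56 (O = 2 - 58 = -56)
P = -12 (P = (-4 + 0)*3 = -4*3 = -12)
l(M, J) = 10/7 - 12/M
(O/(-195) - 23/(-107))*(299 + l(-5, -17)) = (-56/(-195) - 23/(-107))*(299 + (10/7 - 12/(-5))) = (-56*(-1/195) - 23*(-1/107))*(299 + (10/7 - 12*(-1/5))) = (56/195 + 23/107)*(299 + (10/7 + 12/5)) = 10477*(299 + 134/35)/20865 = (10477/20865)*(10599/35) = 37015241/243425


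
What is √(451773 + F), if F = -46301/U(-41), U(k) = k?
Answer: √761328754/41 ≈ 672.98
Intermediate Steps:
F = 46301/41 (F = -46301/(-41) = -46301*(-1/41) = 46301/41 ≈ 1129.3)
√(451773 + F) = √(451773 + 46301/41) = √(18568994/41) = √761328754/41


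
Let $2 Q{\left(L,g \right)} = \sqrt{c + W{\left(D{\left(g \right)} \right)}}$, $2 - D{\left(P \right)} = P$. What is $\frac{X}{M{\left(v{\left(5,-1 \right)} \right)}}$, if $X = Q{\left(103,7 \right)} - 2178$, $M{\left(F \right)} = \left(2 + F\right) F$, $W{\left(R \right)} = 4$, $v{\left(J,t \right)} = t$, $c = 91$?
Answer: $2178 - \frac{\sqrt{95}}{2} \approx 2173.1$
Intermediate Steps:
$D{\left(P \right)} = 2 - P$
$M{\left(F \right)} = F \left(2 + F\right)$
$Q{\left(L,g \right)} = \frac{\sqrt{95}}{2}$ ($Q{\left(L,g \right)} = \frac{\sqrt{91 + 4}}{2} = \frac{\sqrt{95}}{2}$)
$X = -2178 + \frac{\sqrt{95}}{2}$ ($X = \frac{\sqrt{95}}{2} - 2178 = -2178 + \frac{\sqrt{95}}{2} \approx -2173.1$)
$\frac{X}{M{\left(v{\left(5,-1 \right)} \right)}} = \frac{-2178 + \frac{\sqrt{95}}{2}}{\left(-1\right) \left(2 - 1\right)} = \frac{-2178 + \frac{\sqrt{95}}{2}}{\left(-1\right) 1} = \frac{-2178 + \frac{\sqrt{95}}{2}}{-1} = \left(-2178 + \frac{\sqrt{95}}{2}\right) \left(-1\right) = 2178 - \frac{\sqrt{95}}{2}$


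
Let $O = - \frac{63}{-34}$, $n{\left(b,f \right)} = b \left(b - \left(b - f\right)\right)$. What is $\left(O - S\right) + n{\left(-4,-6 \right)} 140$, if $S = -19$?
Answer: $\frac{114949}{34} \approx 3380.9$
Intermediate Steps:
$n{\left(b,f \right)} = b f$
$O = \frac{63}{34}$ ($O = \left(-63\right) \left(- \frac{1}{34}\right) = \frac{63}{34} \approx 1.8529$)
$\left(O - S\right) + n{\left(-4,-6 \right)} 140 = \left(\frac{63}{34} - -19\right) + \left(-4\right) \left(-6\right) 140 = \left(\frac{63}{34} + 19\right) + 24 \cdot 140 = \frac{709}{34} + 3360 = \frac{114949}{34}$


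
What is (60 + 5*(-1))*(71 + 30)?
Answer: 5555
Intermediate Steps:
(60 + 5*(-1))*(71 + 30) = (60 - 5)*101 = 55*101 = 5555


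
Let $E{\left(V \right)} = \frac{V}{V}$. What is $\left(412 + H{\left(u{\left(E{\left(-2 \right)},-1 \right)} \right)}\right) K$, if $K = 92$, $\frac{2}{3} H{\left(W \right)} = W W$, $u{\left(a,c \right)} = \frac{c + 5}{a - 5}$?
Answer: $38042$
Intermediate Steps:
$E{\left(V \right)} = 1$
$u{\left(a,c \right)} = \frac{5 + c}{-5 + a}$
$H{\left(W \right)} = \frac{3 W^{2}}{2}$ ($H{\left(W \right)} = \frac{3 W W}{2} = \frac{3 W^{2}}{2}$)
$\left(412 + H{\left(u{\left(E{\left(-2 \right)},-1 \right)} \right)}\right) K = \left(412 + \frac{3 \left(\frac{5 - 1}{-5 + 1}\right)^{2}}{2}\right) 92 = \left(412 + \frac{3 \left(\frac{1}{-4} \cdot 4\right)^{2}}{2}\right) 92 = \left(412 + \frac{3 \left(\left(- \frac{1}{4}\right) 4\right)^{2}}{2}\right) 92 = \left(412 + \frac{3 \left(-1\right)^{2}}{2}\right) 92 = \left(412 + \frac{3}{2} \cdot 1\right) 92 = \left(412 + \frac{3}{2}\right) 92 = \frac{827}{2} \cdot 92 = 38042$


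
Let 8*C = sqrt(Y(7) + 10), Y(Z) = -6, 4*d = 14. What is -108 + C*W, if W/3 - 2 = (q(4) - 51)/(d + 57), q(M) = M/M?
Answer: -25923/242 ≈ -107.12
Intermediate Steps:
d = 7/2 (d = (1/4)*14 = 7/2 ≈ 3.5000)
q(M) = 1
C = 1/4 (C = sqrt(-6 + 10)/8 = sqrt(4)/8 = (1/8)*2 = 1/4 ≈ 0.25000)
W = 426/121 (W = 6 + 3*((1 - 51)/(7/2 + 57)) = 6 + 3*(-50/121/2) = 6 + 3*(-50*2/121) = 6 + 3*(-100/121) = 6 - 300/121 = 426/121 ≈ 3.5207)
-108 + C*W = -108 + (1/4)*(426/121) = -108 + 213/242 = -25923/242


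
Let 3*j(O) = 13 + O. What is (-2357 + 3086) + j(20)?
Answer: 740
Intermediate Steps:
j(O) = 13/3 + O/3 (j(O) = (13 + O)/3 = 13/3 + O/3)
(-2357 + 3086) + j(20) = (-2357 + 3086) + (13/3 + (⅓)*20) = 729 + (13/3 + 20/3) = 729 + 11 = 740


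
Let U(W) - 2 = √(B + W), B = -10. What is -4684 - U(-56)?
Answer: -4686 - I*√66 ≈ -4686.0 - 8.124*I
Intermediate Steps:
U(W) = 2 + √(-10 + W)
-4684 - U(-56) = -4684 - (2 + √(-10 - 56)) = -4684 - (2 + √(-66)) = -4684 - (2 + I*√66) = -4684 + (-2 - I*√66) = -4686 - I*√66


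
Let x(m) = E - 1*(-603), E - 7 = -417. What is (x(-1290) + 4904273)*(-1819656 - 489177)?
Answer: -11323592948178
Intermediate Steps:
E = -410 (E = 7 - 417 = -410)
x(m) = 193 (x(m) = -410 - 1*(-603) = -410 + 603 = 193)
(x(-1290) + 4904273)*(-1819656 - 489177) = (193 + 4904273)*(-1819656 - 489177) = 4904466*(-2308833) = -11323592948178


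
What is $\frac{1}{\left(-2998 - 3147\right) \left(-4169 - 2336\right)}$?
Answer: $\frac{1}{39973225} \approx 2.5017 \cdot 10^{-8}$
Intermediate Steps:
$\frac{1}{\left(-2998 - 3147\right) \left(-4169 - 2336\right)} = \frac{1}{\left(-6145\right) \left(-6505\right)} = \left(- \frac{1}{6145}\right) \left(- \frac{1}{6505}\right) = \frac{1}{39973225}$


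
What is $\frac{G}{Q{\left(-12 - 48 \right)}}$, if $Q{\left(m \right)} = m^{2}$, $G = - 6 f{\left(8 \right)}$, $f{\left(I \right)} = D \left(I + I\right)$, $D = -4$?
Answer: $\frac{8}{75} \approx 0.10667$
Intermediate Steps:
$f{\left(I \right)} = - 8 I$ ($f{\left(I \right)} = - 4 \left(I + I\right) = - 4 \cdot 2 I = - 8 I$)
$G = 384$ ($G = - 6 \left(\left(-8\right) 8\right) = \left(-6\right) \left(-64\right) = 384$)
$\frac{G}{Q{\left(-12 - 48 \right)}} = \frac{384}{\left(-12 - 48\right)^{2}} = \frac{384}{\left(-60\right)^{2}} = \frac{384}{3600} = 384 \cdot \frac{1}{3600} = \frac{8}{75}$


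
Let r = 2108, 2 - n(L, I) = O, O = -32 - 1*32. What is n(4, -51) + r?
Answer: 2174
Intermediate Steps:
O = -64 (O = -32 - 32 = -64)
n(L, I) = 66 (n(L, I) = 2 - 1*(-64) = 2 + 64 = 66)
n(4, -51) + r = 66 + 2108 = 2174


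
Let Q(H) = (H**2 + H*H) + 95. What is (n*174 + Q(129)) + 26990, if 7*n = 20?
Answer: 426049/7 ≈ 60864.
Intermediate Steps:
n = 20/7 (n = (1/7)*20 = 20/7 ≈ 2.8571)
Q(H) = 95 + 2*H**2 (Q(H) = (H**2 + H**2) + 95 = 2*H**2 + 95 = 95 + 2*H**2)
(n*174 + Q(129)) + 26990 = ((20/7)*174 + (95 + 2*129**2)) + 26990 = (3480/7 + (95 + 2*16641)) + 26990 = (3480/7 + (95 + 33282)) + 26990 = (3480/7 + 33377) + 26990 = 237119/7 + 26990 = 426049/7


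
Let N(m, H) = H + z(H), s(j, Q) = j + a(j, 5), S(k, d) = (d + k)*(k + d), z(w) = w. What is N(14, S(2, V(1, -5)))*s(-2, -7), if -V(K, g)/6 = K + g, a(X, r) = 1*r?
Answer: 4056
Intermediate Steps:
a(X, r) = r
V(K, g) = -6*K - 6*g (V(K, g) = -6*(K + g) = -6*K - 6*g)
S(k, d) = (d + k)² (S(k, d) = (d + k)*(d + k) = (d + k)²)
s(j, Q) = 5 + j (s(j, Q) = j + 5 = 5 + j)
N(m, H) = 2*H (N(m, H) = H + H = 2*H)
N(14, S(2, V(1, -5)))*s(-2, -7) = (2*((-6*1 - 6*(-5)) + 2)²)*(5 - 2) = (2*((-6 + 30) + 2)²)*3 = (2*(24 + 2)²)*3 = (2*26²)*3 = (2*676)*3 = 1352*3 = 4056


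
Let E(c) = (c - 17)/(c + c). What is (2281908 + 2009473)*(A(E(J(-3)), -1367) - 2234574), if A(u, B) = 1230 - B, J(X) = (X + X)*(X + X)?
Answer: -9578263690237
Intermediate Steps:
J(X) = 4*X² (J(X) = (2*X)*(2*X) = 4*X²)
E(c) = (-17 + c)/(2*c) (E(c) = (-17 + c)/((2*c)) = (-17 + c)*(1/(2*c)) = (-17 + c)/(2*c))
(2281908 + 2009473)*(A(E(J(-3)), -1367) - 2234574) = (2281908 + 2009473)*((1230 - 1*(-1367)) - 2234574) = 4291381*((1230 + 1367) - 2234574) = 4291381*(2597 - 2234574) = 4291381*(-2231977) = -9578263690237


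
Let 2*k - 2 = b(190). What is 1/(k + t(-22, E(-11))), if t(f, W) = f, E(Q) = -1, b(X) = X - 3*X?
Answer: -1/211 ≈ -0.0047393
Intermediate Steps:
b(X) = -2*X
k = -189 (k = 1 + (-2*190)/2 = 1 + (1/2)*(-380) = 1 - 190 = -189)
1/(k + t(-22, E(-11))) = 1/(-189 - 22) = 1/(-211) = -1/211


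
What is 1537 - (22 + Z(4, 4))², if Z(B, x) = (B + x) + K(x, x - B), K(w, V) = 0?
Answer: 637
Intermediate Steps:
Z(B, x) = B + x (Z(B, x) = (B + x) + 0 = B + x)
1537 - (22 + Z(4, 4))² = 1537 - (22 + (4 + 4))² = 1537 - (22 + 8)² = 1537 - 1*30² = 1537 - 1*900 = 1537 - 900 = 637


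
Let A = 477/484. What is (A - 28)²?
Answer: 170955625/234256 ≈ 729.78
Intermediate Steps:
A = 477/484 (A = 477*(1/484) = 477/484 ≈ 0.98554)
(A - 28)² = (477/484 - 28)² = (-13075/484)² = 170955625/234256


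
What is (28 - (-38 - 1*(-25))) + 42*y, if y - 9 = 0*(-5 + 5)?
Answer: 419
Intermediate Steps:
y = 9 (y = 9 + 0*(-5 + 5) = 9 + 0*0 = 9 + 0 = 9)
(28 - (-38 - 1*(-25))) + 42*y = (28 - (-38 - 1*(-25))) + 42*9 = (28 - (-38 + 25)) + 378 = (28 - 1*(-13)) + 378 = (28 + 13) + 378 = 41 + 378 = 419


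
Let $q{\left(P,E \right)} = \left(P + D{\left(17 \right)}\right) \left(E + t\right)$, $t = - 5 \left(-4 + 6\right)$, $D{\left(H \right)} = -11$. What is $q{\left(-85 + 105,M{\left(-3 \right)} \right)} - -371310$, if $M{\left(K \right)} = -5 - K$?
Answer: $371202$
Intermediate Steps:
$t = -10$ ($t = \left(-5\right) 2 = -10$)
$q{\left(P,E \right)} = \left(-11 + P\right) \left(-10 + E\right)$ ($q{\left(P,E \right)} = \left(P - 11\right) \left(E - 10\right) = \left(-11 + P\right) \left(-10 + E\right)$)
$q{\left(-85 + 105,M{\left(-3 \right)} \right)} - -371310 = \left(110 - 11 \left(-5 - -3\right) - 10 \left(-85 + 105\right) + \left(-5 - -3\right) \left(-85 + 105\right)\right) - -371310 = \left(110 - 11 \left(-5 + 3\right) - 200 + \left(-5 + 3\right) 20\right) + 371310 = \left(110 - -22 - 200 - 40\right) + 371310 = \left(110 + 22 - 200 - 40\right) + 371310 = -108 + 371310 = 371202$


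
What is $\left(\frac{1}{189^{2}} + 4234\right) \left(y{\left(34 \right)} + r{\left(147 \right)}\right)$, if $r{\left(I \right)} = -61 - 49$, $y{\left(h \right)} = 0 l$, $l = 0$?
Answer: $- \frac{16636698650}{35721} \approx -4.6574 \cdot 10^{5}$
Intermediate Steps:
$y{\left(h \right)} = 0$ ($y{\left(h \right)} = 0 \cdot 0 = 0$)
$r{\left(I \right)} = -110$
$\left(\frac{1}{189^{2}} + 4234\right) \left(y{\left(34 \right)} + r{\left(147 \right)}\right) = \left(\frac{1}{189^{2}} + 4234\right) \left(0 - 110\right) = \left(\frac{1}{35721} + 4234\right) \left(-110\right) = \frac{151242715}{35721} \left(-110\right) = - \frac{16636698650}{35721}$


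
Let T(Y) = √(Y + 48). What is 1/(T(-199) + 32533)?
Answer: 32533/1058396240 - I*√151/1058396240 ≈ 3.0738e-5 - 1.161e-8*I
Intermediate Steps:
T(Y) = √(48 + Y)
1/(T(-199) + 32533) = 1/(√(48 - 199) + 32533) = 1/(√(-151) + 32533) = 1/(I*√151 + 32533) = 1/(32533 + I*√151)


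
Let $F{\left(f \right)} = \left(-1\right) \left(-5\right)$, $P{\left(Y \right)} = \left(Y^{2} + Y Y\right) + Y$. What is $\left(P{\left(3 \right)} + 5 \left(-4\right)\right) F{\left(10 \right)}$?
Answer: $5$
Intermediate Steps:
$P{\left(Y \right)} = Y + 2 Y^{2}$ ($P{\left(Y \right)} = \left(Y^{2} + Y^{2}\right) + Y = 2 Y^{2} + Y = Y + 2 Y^{2}$)
$F{\left(f \right)} = 5$
$\left(P{\left(3 \right)} + 5 \left(-4\right)\right) F{\left(10 \right)} = \left(3 \left(1 + 2 \cdot 3\right) + 5 \left(-4\right)\right) 5 = \left(3 \left(1 + 6\right) - 20\right) 5 = \left(3 \cdot 7 - 20\right) 5 = \left(21 - 20\right) 5 = 1 \cdot 5 = 5$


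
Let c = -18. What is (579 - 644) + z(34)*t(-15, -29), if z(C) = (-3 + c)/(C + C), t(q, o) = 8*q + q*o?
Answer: -11035/68 ≈ -162.28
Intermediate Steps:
t(q, o) = 8*q + o*q
z(C) = -21/(2*C) (z(C) = (-3 - 18)/(C + C) = -21*1/(2*C) = -21/(2*C))
(579 - 644) + z(34)*t(-15, -29) = (579 - 644) + (-21/2/34)*(-15*(8 - 29)) = -65 + (-21/2*1/34)*(-15*(-21)) = -65 - 21/68*315 = -65 - 6615/68 = -11035/68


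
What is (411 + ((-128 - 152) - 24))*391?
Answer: 41837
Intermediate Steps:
(411 + ((-128 - 152) - 24))*391 = (411 + (-280 - 24))*391 = (411 - 304)*391 = 107*391 = 41837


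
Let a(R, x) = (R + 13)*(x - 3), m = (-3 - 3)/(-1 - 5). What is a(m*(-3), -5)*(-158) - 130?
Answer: 12510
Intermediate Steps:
m = 1 (m = -6/(-6) = -6*(-⅙) = 1)
a(R, x) = (-3 + x)*(13 + R) (a(R, x) = (13 + R)*(-3 + x) = (-3 + x)*(13 + R))
a(m*(-3), -5)*(-158) - 130 = (-39 - 3*(-3) + 13*(-5) + (1*(-3))*(-5))*(-158) - 130 = (-39 - 3*(-3) - 65 - 3*(-5))*(-158) - 130 = (-39 + 9 - 65 + 15)*(-158) - 130 = -80*(-158) - 130 = 12640 - 130 = 12510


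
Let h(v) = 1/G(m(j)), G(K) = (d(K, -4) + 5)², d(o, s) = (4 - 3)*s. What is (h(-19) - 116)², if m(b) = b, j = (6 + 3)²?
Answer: 13225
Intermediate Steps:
j = 81 (j = 9² = 81)
d(o, s) = s (d(o, s) = 1*s = s)
G(K) = 1 (G(K) = (-4 + 5)² = 1² = 1)
h(v) = 1 (h(v) = 1/1 = 1)
(h(-19) - 116)² = (1 - 116)² = (-115)² = 13225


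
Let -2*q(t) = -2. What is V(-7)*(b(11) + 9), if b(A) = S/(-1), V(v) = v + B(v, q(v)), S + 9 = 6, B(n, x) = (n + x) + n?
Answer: -240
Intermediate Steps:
q(t) = 1 (q(t) = -1/2*(-2) = 1)
B(n, x) = x + 2*n
S = -3 (S = -9 + 6 = -3)
V(v) = 1 + 3*v (V(v) = v + (1 + 2*v) = 1 + 3*v)
b(A) = 3 (b(A) = -3/(-1) = -3*(-1) = 3)
V(-7)*(b(11) + 9) = (1 + 3*(-7))*(3 + 9) = (1 - 21)*12 = -20*12 = -240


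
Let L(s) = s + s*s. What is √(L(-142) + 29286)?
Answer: 2*√12327 ≈ 222.05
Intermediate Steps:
L(s) = s + s²
√(L(-142) + 29286) = √(-142*(1 - 142) + 29286) = √(-142*(-141) + 29286) = √(20022 + 29286) = √49308 = 2*√12327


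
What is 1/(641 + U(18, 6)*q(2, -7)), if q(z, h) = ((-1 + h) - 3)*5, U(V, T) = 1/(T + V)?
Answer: 24/15329 ≈ 0.0015657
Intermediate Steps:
q(z, h) = -20 + 5*h (q(z, h) = (-4 + h)*5 = -20 + 5*h)
1/(641 + U(18, 6)*q(2, -7)) = 1/(641 + (-20 + 5*(-7))/(6 + 18)) = 1/(641 + (-20 - 35)/24) = 1/(641 + (1/24)*(-55)) = 1/(641 - 55/24) = 1/(15329/24) = 24/15329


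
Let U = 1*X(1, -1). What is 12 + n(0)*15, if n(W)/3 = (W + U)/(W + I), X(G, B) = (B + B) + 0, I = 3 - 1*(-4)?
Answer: -6/7 ≈ -0.85714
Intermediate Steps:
I = 7 (I = 3 + 4 = 7)
X(G, B) = 2*B (X(G, B) = 2*B + 0 = 2*B)
U = -2 (U = 1*(2*(-1)) = 1*(-2) = -2)
n(W) = 3*(-2 + W)/(7 + W) (n(W) = 3*((W - 2)/(W + 7)) = 3*((-2 + W)/(7 + W)) = 3*(-2 + W)/(7 + W))
12 + n(0)*15 = 12 + (3*(-2 + 0)/(7 + 0))*15 = 12 + (3*(-2)/7)*15 = 12 + (3*(1/7)*(-2))*15 = 12 - 6/7*15 = 12 - 90/7 = -6/7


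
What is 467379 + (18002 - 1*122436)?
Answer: 362945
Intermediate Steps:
467379 + (18002 - 1*122436) = 467379 + (18002 - 122436) = 467379 - 104434 = 362945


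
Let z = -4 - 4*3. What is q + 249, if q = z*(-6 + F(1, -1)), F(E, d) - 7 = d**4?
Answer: 217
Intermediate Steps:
z = -16 (z = -4 - 12 = -16)
F(E, d) = 7 + d**4
q = -32 (q = -16*(-6 + (7 + (-1)**4)) = -16*(-6 + (7 + 1)) = -16*(-6 + 8) = -16*2 = -32)
q + 249 = -32 + 249 = 217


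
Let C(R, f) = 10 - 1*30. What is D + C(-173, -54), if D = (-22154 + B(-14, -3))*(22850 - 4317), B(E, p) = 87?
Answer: -408967731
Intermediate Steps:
C(R, f) = -20 (C(R, f) = 10 - 30 = -20)
D = -408967711 (D = (-22154 + 87)*(22850 - 4317) = -22067*18533 = -408967711)
D + C(-173, -54) = -408967711 - 20 = -408967731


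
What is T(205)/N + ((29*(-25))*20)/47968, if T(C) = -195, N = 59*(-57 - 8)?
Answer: -177899/707528 ≈ -0.25144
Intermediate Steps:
N = -3835 (N = 59*(-65) = -3835)
T(205)/N + ((29*(-25))*20)/47968 = -195/(-3835) + ((29*(-25))*20)/47968 = -195*(-1/3835) - 725*20*(1/47968) = 3/59 - 14500*1/47968 = 3/59 - 3625/11992 = -177899/707528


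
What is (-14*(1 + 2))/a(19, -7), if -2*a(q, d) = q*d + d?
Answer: -⅗ ≈ -0.60000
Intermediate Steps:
a(q, d) = -d/2 - d*q/2 (a(q, d) = -(q*d + d)/2 = -(d*q + d)/2 = -(d + d*q)/2 = -d/2 - d*q/2)
(-14*(1 + 2))/a(19, -7) = (-14*(1 + 2))/((-½*(-7)*(1 + 19))) = (-14*3)/((-½*(-7)*20)) = -42/70 = -42*1/70 = -⅗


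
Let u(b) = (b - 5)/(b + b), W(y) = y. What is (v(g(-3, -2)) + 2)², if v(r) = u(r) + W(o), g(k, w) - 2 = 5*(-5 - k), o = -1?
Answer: 841/256 ≈ 3.2852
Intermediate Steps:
u(b) = (-5 + b)/(2*b) (u(b) = (-5 + b)/((2*b)) = (-5 + b)*(1/(2*b)) = (-5 + b)/(2*b))
g(k, w) = -23 - 5*k (g(k, w) = 2 + 5*(-5 - k) = 2 + (-25 - 5*k) = -23 - 5*k)
v(r) = -1 + (-5 + r)/(2*r) (v(r) = (-5 + r)/(2*r) - 1 = -1 + (-5 + r)/(2*r))
(v(g(-3, -2)) + 2)² = ((-5 - (-23 - 5*(-3)))/(2*(-23 - 5*(-3))) + 2)² = ((-5 - (-23 + 15))/(2*(-23 + 15)) + 2)² = ((½)*(-5 - 1*(-8))/(-8) + 2)² = ((½)*(-⅛)*(-5 + 8) + 2)² = ((½)*(-⅛)*3 + 2)² = (-3/16 + 2)² = (29/16)² = 841/256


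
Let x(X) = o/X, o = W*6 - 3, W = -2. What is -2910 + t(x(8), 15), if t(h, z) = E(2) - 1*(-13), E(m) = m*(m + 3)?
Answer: -2887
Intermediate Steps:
o = -15 (o = -2*6 - 3 = -12 - 3 = -15)
E(m) = m*(3 + m)
x(X) = -15/X
t(h, z) = 23 (t(h, z) = 2*(3 + 2) - 1*(-13) = 2*5 + 13 = 10 + 13 = 23)
-2910 + t(x(8), 15) = -2910 + 23 = -2887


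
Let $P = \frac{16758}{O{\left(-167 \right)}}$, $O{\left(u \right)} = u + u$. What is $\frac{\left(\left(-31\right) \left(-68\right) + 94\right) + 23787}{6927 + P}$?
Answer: $\frac{1446721}{382810} \approx 3.7792$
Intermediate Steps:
$O{\left(u \right)} = 2 u$
$P = - \frac{8379}{167}$ ($P = \frac{16758}{2 \left(-167\right)} = \frac{16758}{-334} = 16758 \left(- \frac{1}{334}\right) = - \frac{8379}{167} \approx -50.174$)
$\frac{\left(\left(-31\right) \left(-68\right) + 94\right) + 23787}{6927 + P} = \frac{\left(\left(-31\right) \left(-68\right) + 94\right) + 23787}{6927 - \frac{8379}{167}} = \frac{\left(2108 + 94\right) + 23787}{\frac{1148430}{167}} = \left(2202 + 23787\right) \frac{167}{1148430} = 25989 \cdot \frac{167}{1148430} = \frac{1446721}{382810}$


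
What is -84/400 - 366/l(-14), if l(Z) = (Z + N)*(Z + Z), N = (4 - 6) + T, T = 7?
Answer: -3491/2100 ≈ -1.6624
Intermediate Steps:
N = 5 (N = (4 - 6) + 7 = -2 + 7 = 5)
l(Z) = 2*Z*(5 + Z) (l(Z) = (Z + 5)*(Z + Z) = (5 + Z)*(2*Z) = 2*Z*(5 + Z))
-84/400 - 366/l(-14) = -84/400 - 366*(-1/(28*(5 - 14))) = -84*1/400 - 366/(2*(-14)*(-9)) = -21/100 - 366/252 = -21/100 - 366*1/252 = -21/100 - 61/42 = -3491/2100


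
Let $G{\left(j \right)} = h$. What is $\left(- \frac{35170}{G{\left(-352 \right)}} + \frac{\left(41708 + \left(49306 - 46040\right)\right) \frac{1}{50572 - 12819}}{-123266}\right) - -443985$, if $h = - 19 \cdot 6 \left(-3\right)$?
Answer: $\frac{9295547608065967}{20941475841} \approx 4.4388 \cdot 10^{5}$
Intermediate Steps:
$h = 342$ ($h = \left(-19\right) \left(-18\right) = 342$)
$G{\left(j \right)} = 342$
$\left(- \frac{35170}{G{\left(-352 \right)}} + \frac{\left(41708 + \left(49306 - 46040\right)\right) \frac{1}{50572 - 12819}}{-123266}\right) - -443985 = \left(- \frac{35170}{342} + \frac{\left(41708 + \left(49306 - 46040\right)\right) \frac{1}{50572 - 12819}}{-123266}\right) - -443985 = \left(\left(-35170\right) \frac{1}{342} + \frac{41708 + 3266}{37753} \left(- \frac{1}{123266}\right)\right) + 443985 = \left(- \frac{17585}{171} + 44974 \cdot \frac{1}{37753} \left(- \frac{1}{123266}\right)\right) + 443985 = \left(- \frac{17585}{171} + \frac{44974}{37753} \left(- \frac{1}{123266}\right)\right) + 443985 = \left(- \frac{17585}{171} - \frac{22487}{2326830649}\right) + 443985 = - \frac{2153543200418}{20941475841} + 443985 = \frac{9295547608065967}{20941475841}$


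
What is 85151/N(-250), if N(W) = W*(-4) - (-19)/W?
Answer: 21287750/249981 ≈ 85.157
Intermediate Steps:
N(W) = -4*W + 19/W
85151/N(-250) = 85151/(-4*(-250) + 19/(-250)) = 85151/(1000 + 19*(-1/250)) = 85151/(1000 - 19/250) = 85151/(249981/250) = 85151*(250/249981) = 21287750/249981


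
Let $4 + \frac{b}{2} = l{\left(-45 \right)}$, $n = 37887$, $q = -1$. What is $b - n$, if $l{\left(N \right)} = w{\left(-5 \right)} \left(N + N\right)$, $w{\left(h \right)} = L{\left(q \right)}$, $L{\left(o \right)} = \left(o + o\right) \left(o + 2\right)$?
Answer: $-37535$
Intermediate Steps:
$L{\left(o \right)} = 2 o \left(2 + o\right)$
$w{\left(h \right)} = -2$ ($w{\left(h \right)} = 2 \left(-1\right) \left(2 - 1\right) = 2 \left(-1\right) 1 = -2$)
$l{\left(N \right)} = - 4 N$ ($l{\left(N \right)} = - 2 \left(N + N\right) = - 2 \cdot 2 N = - 4 N$)
$b = 352$ ($b = -8 + 2 \left(\left(-4\right) \left(-45\right)\right) = -8 + 2 \cdot 180 = -8 + 360 = 352$)
$b - n = 352 - 37887 = -37535$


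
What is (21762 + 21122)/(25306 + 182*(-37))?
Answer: 10721/4643 ≈ 2.3091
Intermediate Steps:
(21762 + 21122)/(25306 + 182*(-37)) = 42884/(25306 - 6734) = 42884/18572 = 42884*(1/18572) = 10721/4643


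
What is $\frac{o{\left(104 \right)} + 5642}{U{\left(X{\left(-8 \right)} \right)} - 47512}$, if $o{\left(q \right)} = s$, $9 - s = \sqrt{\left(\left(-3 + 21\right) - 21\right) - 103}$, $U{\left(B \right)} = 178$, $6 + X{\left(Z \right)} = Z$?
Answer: $- \frac{5651}{47334} + \frac{i \sqrt{106}}{47334} \approx -0.11939 + 0.00021751 i$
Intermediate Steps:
$X{\left(Z \right)} = -6 + Z$
$s = 9 - i \sqrt{106}$ ($s = 9 - \sqrt{\left(\left(-3 + 21\right) - 21\right) - 103} = 9 - \sqrt{\left(18 - 21\right) - 103} = 9 - \sqrt{-3 - 103} = 9 - \sqrt{-106} = 9 - i \sqrt{106} \approx 9.0 - 10.296 i$)
$o{\left(q \right)} = 9 - i \sqrt{106}$
$\frac{o{\left(104 \right)} + 5642}{U{\left(X{\left(-8 \right)} \right)} - 47512} = \frac{\left(9 - i \sqrt{106}\right) + 5642}{178 - 47512} = \frac{5651 - i \sqrt{106}}{-47334} = \left(5651 - i \sqrt{106}\right) \left(- \frac{1}{47334}\right) = - \frac{5651}{47334} + \frac{i \sqrt{106}}{47334}$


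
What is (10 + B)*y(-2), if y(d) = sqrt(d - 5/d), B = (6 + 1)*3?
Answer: 31*sqrt(2)/2 ≈ 21.920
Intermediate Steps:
B = 21 (B = 7*3 = 21)
(10 + B)*y(-2) = (10 + 21)*sqrt(-2 - 5/(-2)) = 31*sqrt(-2 - 5*(-1/2)) = 31*sqrt(-2 + 5/2) = 31*sqrt(1/2) = 31*(sqrt(2)/2) = 31*sqrt(2)/2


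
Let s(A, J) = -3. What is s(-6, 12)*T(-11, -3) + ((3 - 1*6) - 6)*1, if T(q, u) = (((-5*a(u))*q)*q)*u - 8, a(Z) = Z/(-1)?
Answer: -16320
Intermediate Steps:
a(Z) = -Z (a(Z) = Z*(-1) = -Z)
T(q, u) = -8 + 5*q²*u² (T(q, u) = (((-(-5)*u)*q)*q)*u - 8 = (((5*u)*q)*q)*u - 8 = ((5*q*u)*q)*u - 8 = (5*u*q²)*u - 8 = 5*q²*u² - 8 = -8 + 5*q²*u²)
s(-6, 12)*T(-11, -3) + ((3 - 1*6) - 6)*1 = -3*(-8 + 5*(-11)²*(-3)²) + ((3 - 1*6) - 6)*1 = -3*(-8 + 5*121*9) + ((3 - 6) - 6)*1 = -3*(-8 + 5445) + (-3 - 6)*1 = -3*5437 - 9*1 = -16311 - 9 = -16320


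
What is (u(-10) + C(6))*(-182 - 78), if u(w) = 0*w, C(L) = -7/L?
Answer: 910/3 ≈ 303.33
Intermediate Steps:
u(w) = 0
(u(-10) + C(6))*(-182 - 78) = (0 - 7/6)*(-182 - 78) = (0 - 7*1/6)*(-260) = (0 - 7/6)*(-260) = -7/6*(-260) = 910/3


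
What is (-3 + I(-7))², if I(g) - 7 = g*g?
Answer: 2809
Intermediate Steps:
I(g) = 7 + g² (I(g) = 7 + g*g = 7 + g²)
(-3 + I(-7))² = (-3 + (7 + (-7)²))² = (-3 + (7 + 49))² = (-3 + 56)² = 53² = 2809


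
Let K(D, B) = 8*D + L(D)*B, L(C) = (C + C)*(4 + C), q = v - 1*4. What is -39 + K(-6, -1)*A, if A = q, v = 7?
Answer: -255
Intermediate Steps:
q = 3 (q = 7 - 1*4 = 7 - 4 = 3)
A = 3
L(C) = 2*C*(4 + C) (L(C) = (2*C)*(4 + C) = 2*C*(4 + C))
K(D, B) = 8*D + 2*B*D*(4 + D) (K(D, B) = 8*D + (2*D*(4 + D))*B = 8*D + 2*B*D*(4 + D))
-39 + K(-6, -1)*A = -39 + (2*(-6)*(4 - (4 - 6)))*3 = -39 + (2*(-6)*(4 - 1*(-2)))*3 = -39 + (2*(-6)*(4 + 2))*3 = -39 + (2*(-6)*6)*3 = -39 - 72*3 = -39 - 216 = -255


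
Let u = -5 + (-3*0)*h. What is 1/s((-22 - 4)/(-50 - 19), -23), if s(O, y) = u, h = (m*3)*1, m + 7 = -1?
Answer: -1/5 ≈ -0.20000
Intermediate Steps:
m = -8 (m = -7 - 1 = -8)
h = -24 (h = -8*3*1 = -24*1 = -24)
u = -5 (u = -5 - 3*0*(-24) = -5 + 0*(-24) = -5 + 0 = -5)
s(O, y) = -5
1/s((-22 - 4)/(-50 - 19), -23) = 1/(-5) = -1/5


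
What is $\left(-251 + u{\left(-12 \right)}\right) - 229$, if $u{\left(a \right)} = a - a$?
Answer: $-480$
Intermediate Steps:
$u{\left(a \right)} = 0$
$\left(-251 + u{\left(-12 \right)}\right) - 229 = \left(-251 + 0\right) - 229 = -251 - 229 = -480$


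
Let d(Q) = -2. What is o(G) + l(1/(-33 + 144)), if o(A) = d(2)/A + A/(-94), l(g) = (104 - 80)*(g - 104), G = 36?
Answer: -78136751/31302 ≈ -2496.2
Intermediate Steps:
l(g) = -2496 + 24*g (l(g) = 24*(-104 + g) = -2496 + 24*g)
o(A) = -2/A - A/94 (o(A) = -2/A + A/(-94) = -2/A + A*(-1/94) = -2/A - A/94)
o(G) + l(1/(-33 + 144)) = (-2/36 - 1/94*36) + (-2496 + 24/(-33 + 144)) = (-2*1/36 - 18/47) + (-2496 + 24/111) = (-1/18 - 18/47) + (-2496 + 24*(1/111)) = -371/846 + (-2496 + 8/37) = -371/846 - 92344/37 = -78136751/31302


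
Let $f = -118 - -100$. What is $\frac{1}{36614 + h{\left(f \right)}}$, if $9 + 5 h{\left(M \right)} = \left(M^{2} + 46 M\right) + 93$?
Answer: $\frac{1}{36530} \approx 2.7375 \cdot 10^{-5}$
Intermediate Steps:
$f = -18$ ($f = -118 + 100 = -18$)
$h{\left(M \right)} = \frac{84}{5} + \frac{M^{2}}{5} + \frac{46 M}{5}$ ($h{\left(M \right)} = - \frac{9}{5} + \frac{\left(M^{2} + 46 M\right) + 93}{5} = - \frac{9}{5} + \frac{93 + M^{2} + 46 M}{5} = - \frac{9}{5} + \left(\frac{93}{5} + \frac{M^{2}}{5} + \frac{46 M}{5}\right) = \frac{84}{5} + \frac{M^{2}}{5} + \frac{46 M}{5}$)
$\frac{1}{36614 + h{\left(f \right)}} = \frac{1}{36614 + \left(\frac{84}{5} + \frac{\left(-18\right)^{2}}{5} + \frac{46}{5} \left(-18\right)\right)} = \frac{1}{36614 + \left(\frac{84}{5} + \frac{1}{5} \cdot 324 - \frac{828}{5}\right)} = \frac{1}{36614 + \left(\frac{84}{5} + \frac{324}{5} - \frac{828}{5}\right)} = \frac{1}{36614 - 84} = \frac{1}{36530}$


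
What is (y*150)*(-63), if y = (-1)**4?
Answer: -9450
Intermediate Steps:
y = 1
(y*150)*(-63) = (1*150)*(-63) = 150*(-63) = -9450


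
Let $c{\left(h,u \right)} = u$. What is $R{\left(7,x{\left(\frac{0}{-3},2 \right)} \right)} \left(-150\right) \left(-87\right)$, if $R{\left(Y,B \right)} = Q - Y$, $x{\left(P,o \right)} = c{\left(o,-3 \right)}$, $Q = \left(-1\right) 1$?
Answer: $-104400$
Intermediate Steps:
$Q = -1$
$x{\left(P,o \right)} = -3$
$R{\left(Y,B \right)} = -1 - Y$
$R{\left(7,x{\left(\frac{0}{-3},2 \right)} \right)} \left(-150\right) \left(-87\right) = \left(-1 - 7\right) \left(-150\right) \left(-87\right) = \left(-8\right) \left(-150\right) \left(-87\right) = 1200 \left(-87\right) = -104400$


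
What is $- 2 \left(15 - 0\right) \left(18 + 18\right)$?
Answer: $-1080$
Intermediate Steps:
$- 2 \left(15 - 0\right) \left(18 + 18\right) = - 2 \left(15 + 0\right) 36 = - 2 \cdot 15 \cdot 36 = \left(-2\right) 540 = -1080$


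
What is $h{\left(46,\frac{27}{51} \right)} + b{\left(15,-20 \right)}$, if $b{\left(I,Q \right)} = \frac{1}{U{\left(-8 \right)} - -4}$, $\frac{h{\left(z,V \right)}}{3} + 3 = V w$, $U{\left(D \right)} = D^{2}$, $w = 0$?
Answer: $- \frac{611}{68} \approx -8.9853$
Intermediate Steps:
$h{\left(z,V \right)} = -9$ ($h{\left(z,V \right)} = -9 + 3 V 0 = -9 + 3 \cdot 0 = -9 + 0 = -9$)
$b{\left(I,Q \right)} = \frac{1}{68}$ ($b{\left(I,Q \right)} = \frac{1}{\left(-8\right)^{2} - -4} = \frac{1}{64 + 4} = \frac{1}{68}$)
$h{\left(46,\frac{27}{51} \right)} + b{\left(15,-20 \right)} = -9 + \frac{1}{68} = - \frac{611}{68}$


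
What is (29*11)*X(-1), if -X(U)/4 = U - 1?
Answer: 2552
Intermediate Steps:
X(U) = 4 - 4*U (X(U) = -4*(U - 1) = -4*(-1 + U) = 4 - 4*U)
(29*11)*X(-1) = (29*11)*(4 - 4*(-1)) = 319*(4 + 4) = 319*8 = 2552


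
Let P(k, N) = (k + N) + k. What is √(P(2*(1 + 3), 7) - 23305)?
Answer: I*√23282 ≈ 152.58*I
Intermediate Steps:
P(k, N) = N + 2*k (P(k, N) = (N + k) + k = N + 2*k)
√(P(2*(1 + 3), 7) - 23305) = √((7 + 2*(2*(1 + 3))) - 23305) = √((7 + 2*(2*4)) - 23305) = √((7 + 2*8) - 23305) = √((7 + 16) - 23305) = √(23 - 23305) = √(-23282) = I*√23282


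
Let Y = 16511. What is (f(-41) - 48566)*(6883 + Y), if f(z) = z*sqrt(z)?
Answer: -1136153004 - 959154*I*sqrt(41) ≈ -1.1362e+9 - 6.1416e+6*I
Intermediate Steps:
f(z) = z**(3/2)
(f(-41) - 48566)*(6883 + Y) = ((-41)**(3/2) - 48566)*(6883 + 16511) = (-41*I*sqrt(41) - 48566)*23394 = (-48566 - 41*I*sqrt(41))*23394 = -1136153004 - 959154*I*sqrt(41)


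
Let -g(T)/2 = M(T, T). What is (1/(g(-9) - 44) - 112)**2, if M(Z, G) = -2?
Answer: 20079361/1600 ≈ 12550.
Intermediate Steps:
g(T) = 4 (g(T) = -2*(-2) = 4)
(1/(g(-9) - 44) - 112)**2 = (1/(4 - 44) - 112)**2 = (1/(-40) - 112)**2 = (-1/40 - 112)**2 = (-4481/40)**2 = 20079361/1600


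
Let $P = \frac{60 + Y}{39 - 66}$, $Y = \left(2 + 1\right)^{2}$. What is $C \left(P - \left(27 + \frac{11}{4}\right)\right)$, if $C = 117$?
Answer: $- \frac{15119}{4} \approx -3779.8$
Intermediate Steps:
$Y = 9$ ($Y = 3^{2} = 9$)
$P = - \frac{23}{9}$ ($P = \frac{60 + 9}{39 - 66} = \frac{69}{-27} = 69 \left(- \frac{1}{27}\right) = - \frac{23}{9} \approx -2.5556$)
$C \left(P - \left(27 + \frac{11}{4}\right)\right) = 117 \left(- \frac{23}{9} - \left(27 + \frac{11}{4}\right)\right) = 117 \left(- \frac{23}{9} - \frac{119}{4}\right) = 117 \left(- \frac{1163}{36}\right) = - \frac{15119}{4}$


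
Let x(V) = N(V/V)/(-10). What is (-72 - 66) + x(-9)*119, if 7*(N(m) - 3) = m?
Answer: -877/5 ≈ -175.40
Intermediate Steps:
N(m) = 3 + m/7
x(V) = -11/35 (x(V) = (3 + (V/V)/7)/(-10) = (3 + (1/7)*1)*(-1/10) = (3 + 1/7)*(-1/10) = (22/7)*(-1/10) = -11/35)
(-72 - 66) + x(-9)*119 = (-72 - 66) - 11/35*119 = -138 - 187/5 = -877/5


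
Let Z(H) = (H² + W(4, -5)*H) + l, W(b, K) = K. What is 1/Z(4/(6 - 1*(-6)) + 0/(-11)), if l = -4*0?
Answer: -9/14 ≈ -0.64286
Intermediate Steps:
l = 0
Z(H) = H² - 5*H (Z(H) = (H² - 5*H) + 0 = H² - 5*H)
1/Z(4/(6 - 1*(-6)) + 0/(-11)) = 1/((4/(6 - 1*(-6)) + 0/(-11))*(-5 + (4/(6 - 1*(-6)) + 0/(-11)))) = 1/((4/(6 + 6) + 0*(-1/11))*(-5 + (4/(6 + 6) + 0*(-1/11)))) = 1/((4/12 + 0)*(-5 + (4/12 + 0))) = 1/((4*(1/12) + 0)*(-5 + (4*(1/12) + 0))) = 1/((⅓ + 0)*(-5 + (⅓ + 0))) = 1/((-5 + ⅓)/3) = 1/((⅓)*(-14/3)) = 1/(-14/9) = -9/14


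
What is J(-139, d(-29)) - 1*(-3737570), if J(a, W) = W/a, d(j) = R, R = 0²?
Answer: 3737570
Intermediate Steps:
R = 0
d(j) = 0
J(-139, d(-29)) - 1*(-3737570) = 0/(-139) - 1*(-3737570) = 0*(-1/139) + 3737570 = 0 + 3737570 = 3737570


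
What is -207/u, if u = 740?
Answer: -207/740 ≈ -0.27973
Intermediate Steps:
-207/u = -207/740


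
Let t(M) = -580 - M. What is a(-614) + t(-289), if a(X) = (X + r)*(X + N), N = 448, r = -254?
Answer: 143797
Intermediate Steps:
a(X) = (-254 + X)*(448 + X) (a(X) = (X - 254)*(X + 448) = (-254 + X)*(448 + X))
a(-614) + t(-289) = (-113792 + (-614)² + 194*(-614)) + (-580 - 1*(-289)) = (-113792 + 376996 - 119116) + (-580 + 289) = 144088 - 291 = 143797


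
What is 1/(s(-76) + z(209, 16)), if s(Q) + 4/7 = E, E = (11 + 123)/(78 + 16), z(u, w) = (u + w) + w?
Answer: 329/79570 ≈ 0.0041347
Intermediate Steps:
z(u, w) = u + 2*w
E = 67/47 (E = 134/94 = 134*(1/94) = 67/47 ≈ 1.4255)
s(Q) = 281/329 (s(Q) = -4/7 + 67/47 = 281/329)
1/(s(-76) + z(209, 16)) = 1/(281/329 + (209 + 2*16)) = 1/(281/329 + (209 + 32)) = 1/(281/329 + 241) = 1/(79570/329) = 329/79570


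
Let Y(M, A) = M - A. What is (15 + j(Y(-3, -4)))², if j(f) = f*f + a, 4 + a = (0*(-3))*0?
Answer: 144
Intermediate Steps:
a = -4 (a = -4 + (0*(-3))*0 = -4 + 0*0 = -4 + 0 = -4)
j(f) = -4 + f² (j(f) = f*f - 4 = f² - 4 = -4 + f²)
(15 + j(Y(-3, -4)))² = (15 + (-4 + (-3 - 1*(-4))²))² = (15 + (-4 + (-3 + 4)²))² = (15 + (-4 + 1²))² = (15 + (-4 + 1))² = (15 - 3)² = 12² = 144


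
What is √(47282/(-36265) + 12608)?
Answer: 3*√1842188817230/36265 ≈ 112.28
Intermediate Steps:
√(47282/(-36265) + 12608) = √(47282*(-1/36265) + 12608) = √(-47282/36265 + 12608) = √(457181838/36265) = 3*√1842188817230/36265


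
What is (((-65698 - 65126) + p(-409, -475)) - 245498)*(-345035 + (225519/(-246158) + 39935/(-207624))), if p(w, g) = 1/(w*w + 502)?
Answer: 185571965892671247652577875/1429184223415256 ≈ 1.2984e+11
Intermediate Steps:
p(w, g) = 1/(502 + w²) (p(w, g) = 1/(w² + 502) = 1/(502 + w²))
(((-65698 - 65126) + p(-409, -475)) - 245498)*(-345035 + (225519/(-246158) + 39935/(-207624))) = (((-65698 - 65126) + 1/(502 + (-409)²)) - 245498)*(-345035 + (225519/(-246158) + 39935/(-207624))) = ((-130824 + 1/(502 + 167281)) - 245498)*(-345035 + (225519*(-1/246158) + 39935*(-1/207624))) = ((-130824 + 1/167783) - 245498)*(-345035 + (-225519/246158 - 39935/207624)) = ((-130824 + 1/167783) - 245498)*(-345035 - 28326738293/25554154296) = (-21950043191/167783 - 245498)*(-8817105954258653/25554154296) = -63140434125/167783*(-8817105954258653/25554154296) = 185571965892671247652577875/1429184223415256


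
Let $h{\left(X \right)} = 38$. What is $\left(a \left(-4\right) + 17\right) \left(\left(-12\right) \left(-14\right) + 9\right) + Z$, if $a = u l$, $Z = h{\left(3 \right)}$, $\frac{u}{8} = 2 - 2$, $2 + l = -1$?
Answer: $3047$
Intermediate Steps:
$l = -3$ ($l = -2 - 1 = -3$)
$u = 0$ ($u = 8 \left(2 - 2\right) = 8 \cdot 0 = 0$)
$Z = 38$
$a = 0$ ($a = 0 \left(-3\right) = 0$)
$\left(a \left(-4\right) + 17\right) \left(\left(-12\right) \left(-14\right) + 9\right) + Z = \left(0 \left(-4\right) + 17\right) \left(\left(-12\right) \left(-14\right) + 9\right) + 38 = \left(0 + 17\right) \left(168 + 9\right) + 38 = 17 \cdot 177 + 38 = 3009 + 38 = 3047$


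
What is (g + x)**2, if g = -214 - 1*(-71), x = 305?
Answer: 26244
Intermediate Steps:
g = -143 (g = -214 + 71 = -143)
(g + x)**2 = (-143 + 305)**2 = 162**2 = 26244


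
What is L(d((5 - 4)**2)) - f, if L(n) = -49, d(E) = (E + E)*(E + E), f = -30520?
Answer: 30471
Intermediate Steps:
d(E) = 4*E**2 (d(E) = (2*E)*(2*E) = 4*E**2)
L(d((5 - 4)**2)) - f = -49 - 1*(-30520) = -49 + 30520 = 30471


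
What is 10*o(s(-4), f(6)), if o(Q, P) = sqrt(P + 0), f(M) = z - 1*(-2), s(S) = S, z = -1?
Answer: 10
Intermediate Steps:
f(M) = 1 (f(M) = -1 - 1*(-2) = -1 + 2 = 1)
o(Q, P) = sqrt(P)
10*o(s(-4), f(6)) = 10*sqrt(1) = 10*1 = 10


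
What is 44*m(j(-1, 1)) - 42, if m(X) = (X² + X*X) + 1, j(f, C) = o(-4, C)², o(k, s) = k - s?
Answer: 55002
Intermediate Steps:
j(f, C) = (-4 - C)²
m(X) = 1 + 2*X² (m(X) = (X² + X²) + 1 = 2*X² + 1 = 1 + 2*X²)
44*m(j(-1, 1)) - 42 = 44*(1 + 2*((4 + 1)²)²) - 42 = 44*(1 + 2*(5²)²) - 42 = 44*(1 + 2*25²) - 42 = 44*(1 + 2*625) - 42 = 44*(1 + 1250) - 42 = 44*1251 - 42 = 55044 - 42 = 55002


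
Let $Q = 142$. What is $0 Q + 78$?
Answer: $78$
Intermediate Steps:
$0 Q + 78 = 0 \cdot 142 + 78 = 0 + 78 = 78$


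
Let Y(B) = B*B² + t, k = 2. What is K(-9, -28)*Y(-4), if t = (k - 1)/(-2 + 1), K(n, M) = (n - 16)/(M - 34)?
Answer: -1625/62 ≈ -26.210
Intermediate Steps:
K(n, M) = (-16 + n)/(-34 + M)
t = -1 (t = (2 - 1)/(-2 + 1) = 1/(-1) = 1*(-1) = -1)
Y(B) = -1 + B³ (Y(B) = B*B² - 1 = B³ - 1 = -1 + B³)
K(-9, -28)*Y(-4) = ((-16 - 9)/(-34 - 28))*(-1 + (-4)³) = (-25/(-62))*(-1 - 64) = -1/62*(-25)*(-65) = (25/62)*(-65) = -1625/62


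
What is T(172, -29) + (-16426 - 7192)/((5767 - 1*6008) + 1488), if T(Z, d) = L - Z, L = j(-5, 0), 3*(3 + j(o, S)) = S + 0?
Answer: -241843/1247 ≈ -193.94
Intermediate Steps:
j(o, S) = -3 + S/3 (j(o, S) = -3 + (S + 0)/3 = -3 + S/3)
L = -3 (L = -3 + (⅓)*0 = -3 + 0 = -3)
T(Z, d) = -3 - Z
T(172, -29) + (-16426 - 7192)/((5767 - 1*6008) + 1488) = (-3 - 1*172) + (-16426 - 7192)/((5767 - 1*6008) + 1488) = (-3 - 172) - 23618/((5767 - 6008) + 1488) = -175 - 23618/(-241 + 1488) = -175 - 23618/1247 = -241843/1247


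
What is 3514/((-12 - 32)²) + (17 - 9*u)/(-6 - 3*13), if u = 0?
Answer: 62609/43560 ≈ 1.4373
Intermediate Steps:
3514/((-12 - 32)²) + (17 - 9*u)/(-6 - 3*13) = 3514/((-12 - 32)²) + (17 - 9*0)/(-6 - 3*13) = 3514/((-44)²) + (17 + 0)/(-6 - 39) = 3514/1936 + 17/(-45) = 3514*(1/1936) + 17*(-1/45) = 1757/968 - 17/45 = 62609/43560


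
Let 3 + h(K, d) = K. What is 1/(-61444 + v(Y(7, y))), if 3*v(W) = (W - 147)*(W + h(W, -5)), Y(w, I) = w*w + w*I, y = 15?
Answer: -3/182197 ≈ -1.6466e-5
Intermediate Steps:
h(K, d) = -3 + K
Y(w, I) = w² + I*w
v(W) = (-147 + W)*(-3 + 2*W)/3 (v(W) = ((W - 147)*(W + (-3 + W)))/3 = ((-147 + W)*(-3 + 2*W))/3 = (-147 + W)*(-3 + 2*W)/3)
1/(-61444 + v(Y(7, y))) = 1/(-61444 + (147 - 693*(15 + 7) + 2*(7*(15 + 7))²/3)) = 1/(-61444 + (147 - 693*22 + 2*(7*22)²/3)) = 1/(-61444 + (147 - 99*154 + (⅔)*154²)) = 1/(-61444 + (147 - 15246 + (⅔)*23716)) = 1/(-61444 + (147 - 15246 + 47432/3)) = 1/(-61444 + 2135/3) = 1/(-182197/3) = -3/182197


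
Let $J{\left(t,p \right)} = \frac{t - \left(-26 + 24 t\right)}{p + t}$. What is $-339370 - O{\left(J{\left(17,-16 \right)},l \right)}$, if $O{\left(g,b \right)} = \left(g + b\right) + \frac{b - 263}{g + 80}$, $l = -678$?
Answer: $- \frac{96424136}{285} \approx -3.3833 \cdot 10^{5}$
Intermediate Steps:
$J{\left(t,p \right)} = \frac{26 - 23 t}{p + t}$ ($J{\left(t,p \right)} = \frac{t - \left(-26 + 24 t\right)}{p + t} = \frac{26 - 23 t}{p + t}$)
$O{\left(g,b \right)} = b + g + \frac{-263 + b}{80 + g}$ ($O{\left(g,b \right)} = \left(b + g\right) + \frac{-263 + b}{80 + g} = b + g + \frac{-263 + b}{80 + g}$)
$-339370 - O{\left(J{\left(17,-16 \right)},l \right)} = -339370 - \frac{-263 + \left(\frac{26 - 391}{-16 + 17}\right)^{2} + 80 \frac{26 - 391}{-16 + 17} + 81 \left(-678\right) - 678 \frac{26 - 391}{-16 + 17}}{80 + \frac{26 - 391}{-16 + 17}} = -339370 - \frac{-263 + \left(\frac{26 - 391}{1}\right)^{2} + 80 \frac{26 - 391}{1} - 54918 - 678 \frac{26 - 391}{1}}{80 + \frac{26 - 391}{1}} = -339370 - \frac{-263 + \left(1 \left(-365\right)\right)^{2} + 80 \cdot 1 \left(-365\right) - 54918 - 678 \cdot 1 \left(-365\right)}{80 + 1 \left(-365\right)} = -339370 - \frac{-263 + \left(-365\right)^{2} + 80 \left(-365\right) - 54918 - -247470}{80 - 365} = -339370 - \frac{-263 + 133225 - 29200 - 54918 + 247470}{-285} = -339370 - \left(- \frac{1}{285}\right) 296314 = -339370 - - \frac{296314}{285} = -339370 + \frac{296314}{285} = - \frac{96424136}{285}$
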